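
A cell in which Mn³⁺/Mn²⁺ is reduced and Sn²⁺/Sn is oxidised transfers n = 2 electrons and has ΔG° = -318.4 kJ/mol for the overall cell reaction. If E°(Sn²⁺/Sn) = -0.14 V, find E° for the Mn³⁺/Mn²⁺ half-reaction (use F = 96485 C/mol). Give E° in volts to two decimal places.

E°cell = −ΔG°/(nF) = −(-318.4×10³)/((2)(96485)) = +1.650 V.
Since Mn³⁺/Mn²⁺ is the cathode and Sn²⁺/Sn the anode, E°cell = E°(Mn³⁺/Mn²⁺) − E°(Sn²⁺/Sn).
So E°(Mn³⁺/Mn²⁺) = E°cell + E°(Sn²⁺/Sn) = +1.650 + (-0.14) = +1.51 V.

+1.51 V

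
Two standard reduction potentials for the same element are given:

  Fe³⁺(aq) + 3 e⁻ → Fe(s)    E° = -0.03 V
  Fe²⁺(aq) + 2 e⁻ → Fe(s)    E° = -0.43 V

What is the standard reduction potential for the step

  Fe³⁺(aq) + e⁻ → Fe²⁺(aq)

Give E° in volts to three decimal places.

Sequential free energies add, so n₃E°₃ = n₁E°₁ + n₂E°₂.
With n₃ = 3, and the known step contributing 2×(-0.43) V, the unknown satisfies 1·E° = 3×(-0.03) − 2×(-0.43) = +0.770.
E° = +0.770 / 1 = +0.770 V.

+0.770 V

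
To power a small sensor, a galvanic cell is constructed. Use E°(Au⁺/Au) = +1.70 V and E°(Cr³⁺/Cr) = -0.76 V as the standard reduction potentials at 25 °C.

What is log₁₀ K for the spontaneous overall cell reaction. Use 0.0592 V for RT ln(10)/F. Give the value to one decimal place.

Cathode: Au⁺/Au; anode: Cr³⁺/Cr. E°cell = +2.46 V, n = 3.
log K = nE°cell / 0.0592 = (3)(+2.46) / 0.0592 = 124.7.

124.7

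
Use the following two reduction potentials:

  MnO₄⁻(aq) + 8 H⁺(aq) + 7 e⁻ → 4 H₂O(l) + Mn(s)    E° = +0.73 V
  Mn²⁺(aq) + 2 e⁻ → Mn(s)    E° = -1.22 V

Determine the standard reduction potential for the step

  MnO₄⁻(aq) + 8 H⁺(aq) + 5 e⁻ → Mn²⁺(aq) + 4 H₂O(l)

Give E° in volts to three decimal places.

Sequential free energies add, so n₃E°₃ = n₁E°₁ + n₂E°₂.
With n₃ = 7, and the known step contributing 2×(-1.22) V, the unknown satisfies 5·E° = 7×(+0.73) − 2×(-1.22) = +7.550.
E° = +7.550 / 5 = +1.510 V.

+1.510 V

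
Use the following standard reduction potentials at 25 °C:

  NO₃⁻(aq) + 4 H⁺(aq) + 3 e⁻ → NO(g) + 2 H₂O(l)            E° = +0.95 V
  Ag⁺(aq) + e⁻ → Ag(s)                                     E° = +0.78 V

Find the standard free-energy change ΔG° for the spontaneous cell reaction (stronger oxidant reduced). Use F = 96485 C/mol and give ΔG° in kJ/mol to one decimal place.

-49.2 kJ/mol

NO₃⁻/NO (E° = +0.95 V) is the cathode; Ag⁺/Ag (E° = +0.78 V) is the anode, so E°cell = +0.17 V.
Balancing electrons gives n = 3 (lcm of 3 and 1).
ΔG° = −nFE° = −(3)(96485)(+0.17) = -49,207 J = -49.2 kJ/mol.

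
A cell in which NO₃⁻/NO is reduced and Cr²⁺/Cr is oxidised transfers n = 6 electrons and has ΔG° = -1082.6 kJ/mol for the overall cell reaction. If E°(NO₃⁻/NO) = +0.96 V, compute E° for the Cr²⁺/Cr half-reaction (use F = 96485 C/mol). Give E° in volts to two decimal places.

E°cell = −ΔG°/(nF) = −(-1082.6×10³)/((6)(96485)) = +1.870 V.
Since NO₃⁻/NO is the cathode and Cr²⁺/Cr the anode, E°cell = E°(NO₃⁻/NO) − E°(Cr²⁺/Cr).
So E°(Cr²⁺/Cr) = E°(NO₃⁻/NO) − E°cell = (+0.96) − (+1.870) = -0.91 V.

-0.91 V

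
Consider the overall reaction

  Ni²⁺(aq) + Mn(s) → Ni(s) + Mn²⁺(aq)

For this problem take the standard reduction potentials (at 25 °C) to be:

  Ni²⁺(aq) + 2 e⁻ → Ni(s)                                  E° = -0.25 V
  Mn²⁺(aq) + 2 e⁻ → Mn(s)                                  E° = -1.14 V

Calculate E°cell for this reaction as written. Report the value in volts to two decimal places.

The Ni²⁺/Ni couple has the higher reduction potential, so it is the cathode; Mn²⁺/Mn is oxidised at the anode.
E°cell = E°(cathode) − E°(anode) = (-0.25) − (-1.14) = +0.89 V.

+0.89 V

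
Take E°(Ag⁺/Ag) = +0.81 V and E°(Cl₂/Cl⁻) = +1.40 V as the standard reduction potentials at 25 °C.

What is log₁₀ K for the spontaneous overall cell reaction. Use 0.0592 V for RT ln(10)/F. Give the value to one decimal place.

19.9

Cathode: Cl₂/Cl⁻; anode: Ag⁺/Ag. E°cell = +0.59 V, n = 2.
log K = nE°cell / 0.0592 = (2)(+0.59) / 0.0592 = 19.9.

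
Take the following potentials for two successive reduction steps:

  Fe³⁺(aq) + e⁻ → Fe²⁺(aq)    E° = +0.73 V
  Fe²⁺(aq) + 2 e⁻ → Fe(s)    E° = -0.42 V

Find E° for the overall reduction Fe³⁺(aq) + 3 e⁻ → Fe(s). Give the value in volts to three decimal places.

-0.037 V

Standard free energies of sequential steps add: ΔG°₃ = ΔG°₁ + ΔG°₂, so n₃E°₃ = n₁E°₁ + n₂E°₂.
E°₃ = (1×+0.73 + 2×-0.42) / 3 = (-0.110) / 3 = -0.037 V.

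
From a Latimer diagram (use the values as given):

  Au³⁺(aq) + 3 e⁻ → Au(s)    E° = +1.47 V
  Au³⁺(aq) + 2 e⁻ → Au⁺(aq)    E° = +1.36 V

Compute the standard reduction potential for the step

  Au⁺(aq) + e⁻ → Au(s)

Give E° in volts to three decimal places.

+1.690 V

Sequential free energies add, so n₃E°₃ = n₁E°₁ + n₂E°₂.
With n₃ = 3, and the known step contributing 2×(+1.36) V, the unknown satisfies 1·E° = 3×(+1.47) − 2×(+1.36) = +1.690.
E° = +1.690 / 1 = +1.690 V.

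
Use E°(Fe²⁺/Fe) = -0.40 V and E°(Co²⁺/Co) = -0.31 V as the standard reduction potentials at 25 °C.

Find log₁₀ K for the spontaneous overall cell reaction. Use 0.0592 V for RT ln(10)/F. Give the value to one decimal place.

Cathode: Co²⁺/Co; anode: Fe²⁺/Fe. E°cell = +0.09 V, n = 2.
log K = nE°cell / 0.0592 = (2)(+0.09) / 0.0592 = 3.0.

3.0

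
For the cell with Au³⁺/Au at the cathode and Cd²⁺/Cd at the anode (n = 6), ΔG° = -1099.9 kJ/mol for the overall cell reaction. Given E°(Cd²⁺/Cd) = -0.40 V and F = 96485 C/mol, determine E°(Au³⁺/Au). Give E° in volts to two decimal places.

+1.50 V

E°cell = −ΔG°/(nF) = −(-1099.9×10³)/((6)(96485)) = +1.900 V.
Since Au³⁺/Au is the cathode and Cd²⁺/Cd the anode, E°cell = E°(Au³⁺/Au) − E°(Cd²⁺/Cd).
So E°(Au³⁺/Au) = E°cell + E°(Cd²⁺/Cd) = +1.900 + (-0.40) = +1.50 V.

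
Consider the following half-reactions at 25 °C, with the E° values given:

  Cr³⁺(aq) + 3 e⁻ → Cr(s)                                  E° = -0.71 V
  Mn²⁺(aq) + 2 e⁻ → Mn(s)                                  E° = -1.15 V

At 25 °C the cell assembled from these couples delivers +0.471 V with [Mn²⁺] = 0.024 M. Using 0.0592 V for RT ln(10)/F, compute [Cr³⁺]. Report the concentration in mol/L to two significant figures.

0.14 M

Cr³⁺/Cr is the cathode, Mn²⁺/Mn the anode: E°cell = +0.44 V, n = 6.
Overall reaction: 2 Cr³⁺(aq) + 3 Mn(s) → 2 Cr(s) + 3 Mn²⁺(aq); Q = [Mn²⁺]^3/[Cr³⁺]^2.
From E = E° − (0.0592/n) log Q: log Q = (E° − E)·n/0.0592 = (+0.44 − (+0.471))·6/0.0592 = -3.1419.
So 2·log[Cr³⁺] = 3·log(0.024) − log Q = -4.8594 − (-3.1419) = -1.7175; log[Cr³⁺] = -1.7175 / 2 = -0.8588; [Cr³⁺] = 10^(-0.8588) ≈ 0.14 M.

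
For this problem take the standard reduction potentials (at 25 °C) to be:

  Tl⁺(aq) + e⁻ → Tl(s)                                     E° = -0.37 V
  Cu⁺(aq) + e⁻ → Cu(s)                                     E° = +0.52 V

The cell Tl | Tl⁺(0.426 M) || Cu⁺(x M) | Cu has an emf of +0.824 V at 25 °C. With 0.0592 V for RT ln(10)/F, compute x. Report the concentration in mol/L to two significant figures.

Cu⁺/Cu is the cathode, Tl⁺/Tl the anode: E°cell = +0.89 V, n = 1.
Overall reaction: Cu⁺(aq) + Tl(s) → Cu(s) + Tl⁺(aq); Q = [Tl⁺]^1/[Cu⁺]^1.
From E = E° − (0.0592/n) log Q: log Q = (E° − E)·n/0.0592 = (+0.89 − (+0.824))·1/0.0592 = 1.1149.
So 1·log[Cu⁺] = 1·log(0.426) − log Q = -0.3706 − (1.1149) = -1.4855; [Cu⁺] = 10^(-1.4855) ≈ 0.033 M.

0.033 M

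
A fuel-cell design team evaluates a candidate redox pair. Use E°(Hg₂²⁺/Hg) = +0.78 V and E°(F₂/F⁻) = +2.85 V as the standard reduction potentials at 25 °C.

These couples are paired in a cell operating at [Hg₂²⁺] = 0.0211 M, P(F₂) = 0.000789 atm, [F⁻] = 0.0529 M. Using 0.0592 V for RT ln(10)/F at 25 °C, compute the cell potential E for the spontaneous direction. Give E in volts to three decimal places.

+2.103 V

F₂/F⁻ is the cathode (higher E°), Hg₂²⁺/Hg the anode: E°cell = +2.85 − (+0.78) = +2.07 V, n = 2.
Overall: F₂(g) + 2 Hg(l) → 2 F⁻(aq) + Hg₂²⁺(aq)
Q = [F⁻]^2·[Hg₂²⁺] / (P(F₂)); log Q = -1.126.
E = E° − (0.0592/n) log Q = +2.07 − (0.0592/2)(-1.126) = +2.103 V.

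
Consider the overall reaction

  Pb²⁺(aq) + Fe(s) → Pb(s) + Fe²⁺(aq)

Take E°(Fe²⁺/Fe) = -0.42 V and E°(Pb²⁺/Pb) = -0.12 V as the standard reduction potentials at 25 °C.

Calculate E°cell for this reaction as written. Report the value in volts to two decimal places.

The Pb²⁺/Pb couple has the higher reduction potential, so it is the cathode; Fe²⁺/Fe is oxidised at the anode.
E°cell = E°(cathode) − E°(anode) = (-0.12) − (-0.42) = +0.30 V.
Since E°cell > 0, the reaction is spontaneous under standard conditions.

+0.30 V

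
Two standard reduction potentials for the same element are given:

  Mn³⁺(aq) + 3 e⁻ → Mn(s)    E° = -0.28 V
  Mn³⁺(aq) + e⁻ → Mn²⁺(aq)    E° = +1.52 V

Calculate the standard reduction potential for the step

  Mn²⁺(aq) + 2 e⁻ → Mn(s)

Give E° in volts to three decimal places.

-1.180 V

Sequential free energies add, so n₃E°₃ = n₁E°₁ + n₂E°₂.
With n₃ = 3, and the known step contributing 1×(+1.52) V, the unknown satisfies 2·E° = 3×(-0.28) − 1×(+1.52) = -2.360.
E° = -2.360 / 2 = -1.180 V.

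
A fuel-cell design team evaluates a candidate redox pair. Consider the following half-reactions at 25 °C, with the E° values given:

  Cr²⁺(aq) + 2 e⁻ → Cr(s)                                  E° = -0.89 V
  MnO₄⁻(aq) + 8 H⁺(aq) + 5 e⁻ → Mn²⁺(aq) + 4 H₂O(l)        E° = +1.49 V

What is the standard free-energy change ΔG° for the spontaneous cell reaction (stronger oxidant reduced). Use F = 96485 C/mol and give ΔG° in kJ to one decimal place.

-2296.3 kJ

MnO₄⁻/Mn²⁺ (E° = +1.49 V) is the cathode; Cr²⁺/Cr (E° = -0.89 V) is the anode, so E°cell = +2.38 V.
Balancing electrons gives n = 10 (lcm of 5 and 2).
ΔG° = −nFE° = −(10)(96485)(+2.38) = -2,296,343 J = -2296.3 kJ.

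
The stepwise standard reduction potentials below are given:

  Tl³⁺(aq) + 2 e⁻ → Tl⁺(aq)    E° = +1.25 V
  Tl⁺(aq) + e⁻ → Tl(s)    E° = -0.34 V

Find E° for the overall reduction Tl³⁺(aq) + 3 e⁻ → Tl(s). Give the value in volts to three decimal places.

+0.720 V

Standard free energies of sequential steps add: ΔG°₃ = ΔG°₁ + ΔG°₂, so n₃E°₃ = n₁E°₁ + n₂E°₂.
E°₃ = (2×+1.25 + 1×-0.34) / 3 = (+2.160) / 3 = +0.720 V.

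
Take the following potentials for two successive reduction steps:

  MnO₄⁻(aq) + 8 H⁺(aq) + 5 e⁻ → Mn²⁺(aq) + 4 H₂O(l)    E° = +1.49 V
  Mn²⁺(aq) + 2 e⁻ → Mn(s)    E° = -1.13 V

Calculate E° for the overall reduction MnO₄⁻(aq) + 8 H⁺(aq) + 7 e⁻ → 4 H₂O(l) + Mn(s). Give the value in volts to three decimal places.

Since ΔG° = −nFE° is additive over sequential reductions, n₃E°₃ = n₁E°₁ + n₂E°₂.
E°₃ = (5×+1.49 + 2×-1.13) / 7 = (+5.190) / 7 = +0.741 V.

+0.741 V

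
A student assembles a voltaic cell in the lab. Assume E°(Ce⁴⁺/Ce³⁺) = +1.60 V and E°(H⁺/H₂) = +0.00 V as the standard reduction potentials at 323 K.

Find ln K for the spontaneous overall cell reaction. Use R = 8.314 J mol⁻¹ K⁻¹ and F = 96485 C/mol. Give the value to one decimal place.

115.0

Cathode: Ce⁴⁺/Ce³⁺; anode: H⁺/H₂. E°cell = (+1.60) − (+0.00) = +1.60 V, with n = 2.
ΔG° = −nFE° = −RT ln K, so ln K = nFE°/(RT) = (2)(96485)(+1.60) / ((8.314)(323)) = 114.973.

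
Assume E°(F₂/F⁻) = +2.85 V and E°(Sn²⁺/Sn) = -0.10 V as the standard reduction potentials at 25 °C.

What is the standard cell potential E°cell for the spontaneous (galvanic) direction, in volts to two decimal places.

+2.95 V

The F₂/F⁻ couple has the higher reduction potential, so it is the cathode; Sn²⁺/Sn is oxidised at the anode.
E°cell = E°(cathode) − E°(anode) = (+2.85) − (-0.10) = +2.95 V.
Since E°cell > 0, the reaction is spontaneous under standard conditions.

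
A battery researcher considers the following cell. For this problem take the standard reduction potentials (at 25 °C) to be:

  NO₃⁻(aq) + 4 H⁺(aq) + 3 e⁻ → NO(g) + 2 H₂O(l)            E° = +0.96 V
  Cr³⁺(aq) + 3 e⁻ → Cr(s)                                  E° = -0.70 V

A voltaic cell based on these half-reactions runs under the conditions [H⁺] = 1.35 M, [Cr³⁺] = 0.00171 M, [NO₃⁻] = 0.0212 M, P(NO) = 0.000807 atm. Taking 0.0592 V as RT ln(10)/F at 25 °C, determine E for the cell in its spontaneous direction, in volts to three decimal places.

NO₃⁻/NO is the cathode (higher E°), Cr³⁺/Cr the anode: E°cell = +0.96 − (-0.70) = +1.66 V, n = 3.
Overall: NO₃⁻(aq) + 4 H⁺(aq) + Cr(s) → NO(g) + 2 H₂O(l) + Cr³⁺(aq)
Q = P(NO)·[Cr³⁺] / ([NO₃⁻]·[H⁺]^4); log Q = -4.708.
E = E° − (0.0592/n) log Q = +1.66 − (0.0592/3)(-4.708) = +1.753 V.

+1.753 V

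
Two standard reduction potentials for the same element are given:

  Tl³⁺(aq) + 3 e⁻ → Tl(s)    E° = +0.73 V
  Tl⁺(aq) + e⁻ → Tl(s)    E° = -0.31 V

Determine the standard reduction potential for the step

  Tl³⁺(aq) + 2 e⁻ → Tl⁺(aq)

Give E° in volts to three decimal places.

Sequential free energies add, so n₃E°₃ = n₁E°₁ + n₂E°₂.
With n₃ = 3, and the known step contributing 1×(-0.31) V, the unknown satisfies 2·E° = 3×(+0.73) − 1×(-0.31) = +2.500.
E° = +2.500 / 2 = +1.250 V.

+1.250 V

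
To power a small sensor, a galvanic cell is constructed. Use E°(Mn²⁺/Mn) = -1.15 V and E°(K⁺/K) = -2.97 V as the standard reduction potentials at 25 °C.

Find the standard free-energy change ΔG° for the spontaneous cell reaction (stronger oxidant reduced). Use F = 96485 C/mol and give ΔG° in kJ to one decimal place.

Mn²⁺/Mn (E° = -1.15 V) is the cathode; K⁺/K (E° = -2.97 V) is the anode, so E°cell = +1.82 V.
Balancing electrons gives n = 2 (lcm of 2 and 1).
ΔG° = −nFE° = −(2)(96485)(+1.82) = -351,205 J = -351.2 kJ.

-351.2 kJ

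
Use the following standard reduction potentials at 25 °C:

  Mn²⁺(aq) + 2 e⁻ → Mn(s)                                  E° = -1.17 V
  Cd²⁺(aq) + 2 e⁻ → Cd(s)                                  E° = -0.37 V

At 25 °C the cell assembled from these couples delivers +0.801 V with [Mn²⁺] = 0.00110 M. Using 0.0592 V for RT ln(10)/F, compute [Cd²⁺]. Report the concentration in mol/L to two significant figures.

Cd²⁺/Cd is the cathode, Mn²⁺/Mn the anode: E°cell = +0.80 V, n = 2.
Overall reaction: Cd²⁺(aq) + Mn(s) → Cd(s) + Mn²⁺(aq); Q = [Mn²⁺]^1/[Cd²⁺]^1.
From E = E° − (0.0592/n) log Q: log Q = (E° − E)·n/0.0592 = (+0.80 − (+0.801))·2/0.0592 = -0.0338.
So 1·log[Cd²⁺] = 1·log(0.0011) − log Q = -2.9586 − (-0.0338) = -2.9248; [Cd²⁺] = 10^(-2.9248) ≈ 0.0012 M.

0.0012 M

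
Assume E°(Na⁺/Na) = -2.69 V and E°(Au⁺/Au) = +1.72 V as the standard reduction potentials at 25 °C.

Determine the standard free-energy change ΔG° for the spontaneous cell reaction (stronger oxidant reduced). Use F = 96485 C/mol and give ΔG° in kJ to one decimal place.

-425.5 kJ

Au⁺/Au (E° = +1.72 V) is the cathode; Na⁺/Na (E° = -2.69 V) is the anode, so E°cell = +4.41 V.
Balancing electrons gives n = 1 (lcm of 1 and 1).
ΔG° = −nFE° = −(1)(96485)(+4.41) = -425,499 J = -425.5 kJ.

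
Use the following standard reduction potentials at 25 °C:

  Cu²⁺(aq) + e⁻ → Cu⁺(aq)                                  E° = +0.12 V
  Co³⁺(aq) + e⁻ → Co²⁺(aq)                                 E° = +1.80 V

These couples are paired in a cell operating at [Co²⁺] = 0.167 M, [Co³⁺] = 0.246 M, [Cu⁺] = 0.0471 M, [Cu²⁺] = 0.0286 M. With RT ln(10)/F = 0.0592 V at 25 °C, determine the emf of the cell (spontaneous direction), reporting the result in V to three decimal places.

Co³⁺/Co²⁺ is the cathode (higher E°), Cu²⁺/Cu⁺ the anode: E°cell = +1.80 − (+0.12) = +1.68 V, n = 1.
Overall: Co³⁺(aq) + Cu⁺(aq) → Co²⁺(aq) + Cu²⁺(aq)
Q = [Co²⁺]·[Cu²⁺] / ([Co³⁺]·[Cu⁺]); log Q = -0.385.
E = E° − (0.0592/n) log Q = +1.68 − (0.0592/1)(-0.385) = +1.703 V.

+1.703 V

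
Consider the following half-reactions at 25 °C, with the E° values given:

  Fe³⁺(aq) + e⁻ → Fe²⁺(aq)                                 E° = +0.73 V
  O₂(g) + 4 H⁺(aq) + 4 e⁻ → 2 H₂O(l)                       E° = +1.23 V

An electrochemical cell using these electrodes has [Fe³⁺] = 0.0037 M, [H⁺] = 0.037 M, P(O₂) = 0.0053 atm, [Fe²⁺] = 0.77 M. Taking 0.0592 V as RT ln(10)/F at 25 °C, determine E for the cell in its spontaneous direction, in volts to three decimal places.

O₂/H₂O is the cathode (higher E°), Fe³⁺/Fe²⁺ the anode: E°cell = +1.23 − (+0.73) = +0.50 V, n = 4.
Overall: O₂(g) + 4 H⁺(aq) + 4 Fe²⁺(aq) → 2 H₂O(l) + 4 Fe³⁺(aq)
Q = [Fe³⁺]^4 / (P(O₂)·[H⁺]^4·[Fe²⁺]^4); log Q = -1.270.
E = E° − (0.0592/n) log Q = +0.50 − (0.0592/4)(-1.270) = +0.519 V.

+0.519 V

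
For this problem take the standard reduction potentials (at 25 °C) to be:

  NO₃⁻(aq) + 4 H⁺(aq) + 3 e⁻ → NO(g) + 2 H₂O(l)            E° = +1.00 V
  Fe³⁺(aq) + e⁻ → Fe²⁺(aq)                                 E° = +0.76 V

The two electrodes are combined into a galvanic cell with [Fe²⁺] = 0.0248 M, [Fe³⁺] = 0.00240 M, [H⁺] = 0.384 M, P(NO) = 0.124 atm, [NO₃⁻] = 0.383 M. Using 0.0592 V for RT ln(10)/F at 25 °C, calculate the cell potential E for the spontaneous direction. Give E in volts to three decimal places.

+0.277 V

NO₃⁻/NO is the cathode (higher E°), Fe³⁺/Fe²⁺ the anode: E°cell = +1.00 − (+0.76) = +0.24 V, n = 3.
Overall: NO₃⁻(aq) + 4 H⁺(aq) + 3 Fe²⁺(aq) → NO(g) + 2 H₂O(l) + 3 Fe³⁺(aq)
Q = P(NO)·[Fe³⁺]^3 / ([NO₃⁻]·[H⁺]^4·[Fe²⁺]^3); log Q = -1.870.
E = E° − (0.0592/n) log Q = +0.24 − (0.0592/3)(-1.870) = +0.277 V.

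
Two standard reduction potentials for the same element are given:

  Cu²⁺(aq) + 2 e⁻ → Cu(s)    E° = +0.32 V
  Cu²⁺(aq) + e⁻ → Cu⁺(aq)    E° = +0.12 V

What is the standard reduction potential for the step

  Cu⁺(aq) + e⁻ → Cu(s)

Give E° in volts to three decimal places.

+0.520 V

Sequential free energies add, so n₃E°₃ = n₁E°₁ + n₂E°₂.
With n₃ = 2, and the known step contributing 1×(+0.12) V, the unknown satisfies 1·E° = 2×(+0.32) − 1×(+0.12) = +0.520.
E° = +0.520 / 1 = +0.520 V.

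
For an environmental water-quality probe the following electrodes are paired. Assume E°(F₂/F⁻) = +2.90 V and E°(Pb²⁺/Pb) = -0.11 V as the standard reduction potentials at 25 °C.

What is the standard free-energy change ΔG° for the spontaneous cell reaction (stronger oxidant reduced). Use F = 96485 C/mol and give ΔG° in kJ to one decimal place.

F₂/F⁻ (E° = +2.90 V) is the cathode; Pb²⁺/Pb (E° = -0.11 V) is the anode, so E°cell = +3.01 V.
Balancing electrons gives n = 2 (lcm of 2 and 2).
ΔG° = −nFE° = −(2)(96485)(+3.01) = -580,840 J = -580.8 kJ.

-580.8 kJ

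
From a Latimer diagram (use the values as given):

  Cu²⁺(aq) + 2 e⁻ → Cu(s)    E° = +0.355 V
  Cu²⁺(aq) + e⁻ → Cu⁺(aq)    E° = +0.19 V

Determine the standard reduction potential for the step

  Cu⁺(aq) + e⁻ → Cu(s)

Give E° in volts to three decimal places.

+0.520 V

Sequential free energies add, so n₃E°₃ = n₁E°₁ + n₂E°₂.
With n₃ = 2, and the known step contributing 1×(+0.19) V, the unknown satisfies 1·E° = 2×(+0.355) − 1×(+0.19) = +0.520.
E° = +0.520 / 1 = +0.520 V.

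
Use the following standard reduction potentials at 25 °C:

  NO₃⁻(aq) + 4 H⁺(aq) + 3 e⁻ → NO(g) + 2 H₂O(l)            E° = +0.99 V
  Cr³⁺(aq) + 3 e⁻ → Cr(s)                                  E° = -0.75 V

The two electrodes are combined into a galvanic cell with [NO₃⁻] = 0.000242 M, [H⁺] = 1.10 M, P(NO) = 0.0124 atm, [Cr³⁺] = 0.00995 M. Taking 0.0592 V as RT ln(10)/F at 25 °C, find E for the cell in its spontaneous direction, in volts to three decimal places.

+1.749 V

NO₃⁻/NO is the cathode (higher E°), Cr³⁺/Cr the anode: E°cell = +0.99 − (-0.75) = +1.74 V, n = 3.
Overall: NO₃⁻(aq) + 4 H⁺(aq) + Cr(s) → NO(g) + 2 H₂O(l) + Cr³⁺(aq)
Q = P(NO)·[Cr³⁺] / ([NO₃⁻]·[H⁺]^4); log Q = -0.458.
E = E° − (0.0592/n) log Q = +1.74 − (0.0592/3)(-0.458) = +1.749 V.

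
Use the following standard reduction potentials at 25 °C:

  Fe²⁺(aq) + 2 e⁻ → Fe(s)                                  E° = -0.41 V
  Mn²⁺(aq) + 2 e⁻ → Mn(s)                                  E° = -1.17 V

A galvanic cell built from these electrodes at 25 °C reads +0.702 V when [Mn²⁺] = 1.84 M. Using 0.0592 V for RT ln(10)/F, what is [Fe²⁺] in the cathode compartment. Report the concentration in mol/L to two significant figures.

Fe²⁺/Fe is the cathode, Mn²⁺/Mn the anode: E°cell = +0.76 V, n = 2.
Overall reaction: Fe²⁺(aq) + Mn(s) → Fe(s) + Mn²⁺(aq); Q = [Mn²⁺]^1/[Fe²⁺]^1.
From E = E° − (0.0592/n) log Q: log Q = (E° − E)·n/0.0592 = (+0.76 − (+0.702))·2/0.0592 = 1.9595.
So 1·log[Fe²⁺] = 1·log(1.84) − log Q = 0.2648 − (1.9595) = -1.6947; [Fe²⁺] = 10^(-1.6947) ≈ 0.020 M.

0.020 M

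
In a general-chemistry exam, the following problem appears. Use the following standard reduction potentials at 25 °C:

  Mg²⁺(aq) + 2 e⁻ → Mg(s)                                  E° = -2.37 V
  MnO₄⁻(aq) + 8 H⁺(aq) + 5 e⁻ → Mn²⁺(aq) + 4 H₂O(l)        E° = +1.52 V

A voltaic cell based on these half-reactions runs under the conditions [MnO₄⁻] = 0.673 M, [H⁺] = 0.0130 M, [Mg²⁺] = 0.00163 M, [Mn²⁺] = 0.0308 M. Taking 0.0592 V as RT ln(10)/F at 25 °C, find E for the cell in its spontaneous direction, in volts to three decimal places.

MnO₄⁻/Mn²⁺ is the cathode (higher E°), Mg²⁺/Mg the anode: E°cell = +1.52 − (-2.37) = +3.89 V, n = 10.
Overall: 2 MnO₄⁻(aq) + 16 H⁺(aq) + 5 Mg(s) → 2 Mn²⁺(aq) + 8 H₂O(l) + 5 Mg²⁺(aq)
Q = [Mn²⁺]^2·[Mg²⁺]^5 / ([MnO₄⁻]^2·[H⁺]^16); log Q = 13.559.
E = E° − (0.0592/n) log Q = +3.89 − (0.0592/10)(13.559) = +3.810 V.

+3.810 V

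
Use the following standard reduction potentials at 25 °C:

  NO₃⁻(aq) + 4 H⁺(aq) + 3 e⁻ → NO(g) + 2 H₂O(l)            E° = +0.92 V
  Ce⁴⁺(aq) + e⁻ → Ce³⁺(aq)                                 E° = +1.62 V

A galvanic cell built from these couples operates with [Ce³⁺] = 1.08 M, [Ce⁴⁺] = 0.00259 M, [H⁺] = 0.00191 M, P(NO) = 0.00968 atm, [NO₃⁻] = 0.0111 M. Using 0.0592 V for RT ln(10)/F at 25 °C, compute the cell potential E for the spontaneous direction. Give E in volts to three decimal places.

+0.758 V

Ce⁴⁺/Ce³⁺ is the cathode (higher E°), NO₃⁻/NO the anode: E°cell = +1.62 − (+0.92) = +0.70 V, n = 3.
Overall: 3 Ce⁴⁺(aq) + NO(g) + 2 H₂O(l) → 3 Ce³⁺(aq) + NO₃⁻(aq) + 4 H⁺(aq)
Q = [Ce³⁺]^3·[NO₃⁻]·[H⁺]^4 / ([Ce⁴⁺]^3·P(NO)); log Q = -2.956.
E = E° − (0.0592/n) log Q = +0.70 − (0.0592/3)(-2.956) = +0.758 V.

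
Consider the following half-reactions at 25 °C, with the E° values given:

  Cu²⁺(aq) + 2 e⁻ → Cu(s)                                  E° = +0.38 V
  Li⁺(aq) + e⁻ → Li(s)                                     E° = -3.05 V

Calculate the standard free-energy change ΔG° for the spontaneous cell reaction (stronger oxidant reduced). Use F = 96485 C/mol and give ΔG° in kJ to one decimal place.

-661.9 kJ

Cu²⁺/Cu (E° = +0.38 V) is the cathode; Li⁺/Li (E° = -3.05 V) is the anode, so E°cell = +3.43 V.
Balancing electrons gives n = 2 (lcm of 2 and 1).
ΔG° = −nFE° = −(2)(96485)(+3.43) = -661,887 J = -661.9 kJ.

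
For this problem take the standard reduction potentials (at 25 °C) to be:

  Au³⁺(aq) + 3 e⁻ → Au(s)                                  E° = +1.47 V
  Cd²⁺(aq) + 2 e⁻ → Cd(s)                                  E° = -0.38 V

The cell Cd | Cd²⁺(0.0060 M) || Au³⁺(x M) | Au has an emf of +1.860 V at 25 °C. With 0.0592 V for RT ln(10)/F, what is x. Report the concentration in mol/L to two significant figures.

0.0015 M

Au³⁺/Au is the cathode, Cd²⁺/Cd the anode: E°cell = +1.85 V, n = 6.
Overall reaction: 2 Au³⁺(aq) + 3 Cd(s) → 2 Au(s) + 3 Cd²⁺(aq); Q = [Cd²⁺]^3/[Au³⁺]^2.
From E = E° − (0.0592/n) log Q: log Q = (E° − E)·n/0.0592 = (+1.85 − (+1.860))·6/0.0592 = -1.0135.
So 2·log[Au³⁺] = 3·log(0.006) − log Q = -6.6655 − (-1.0135) = -5.6520; log[Au³⁺] = -5.6520 / 2 = -2.8260; [Au³⁺] = 10^(-2.8260) ≈ 0.0015 M.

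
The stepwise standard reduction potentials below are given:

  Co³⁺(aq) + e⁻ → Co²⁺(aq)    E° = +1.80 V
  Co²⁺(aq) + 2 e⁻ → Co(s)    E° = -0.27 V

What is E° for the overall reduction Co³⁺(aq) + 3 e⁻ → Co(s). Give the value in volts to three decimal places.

+0.420 V

Standard free energies of sequential steps add: ΔG°₃ = ΔG°₁ + ΔG°₂, so n₃E°₃ = n₁E°₁ + n₂E°₂.
E°₃ = (1×+1.80 + 2×-0.27) / 3 = (+1.260) / 3 = +0.420 V.
Simply averaging or adding the two E° values would be wrong; the electron-weighted sum is required.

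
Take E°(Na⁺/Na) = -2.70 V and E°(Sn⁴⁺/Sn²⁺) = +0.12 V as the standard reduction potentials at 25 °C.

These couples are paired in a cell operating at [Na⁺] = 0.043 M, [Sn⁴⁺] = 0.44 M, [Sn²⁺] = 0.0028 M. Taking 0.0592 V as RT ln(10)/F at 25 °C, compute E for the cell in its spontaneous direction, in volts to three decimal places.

Sn⁴⁺/Sn²⁺ is the cathode (higher E°), Na⁺/Na the anode: E°cell = +0.12 − (-2.70) = +2.82 V, n = 2.
Overall: Sn⁴⁺(aq) + 2 Na(s) → Sn²⁺(aq) + 2 Na⁺(aq)
Q = [Sn²⁺]·[Na⁺]^2 / ([Sn⁴⁺]); log Q = -4.929.
E = E° − (0.0592/n) log Q = +2.82 − (0.0592/2)(-4.929) = +2.966 V.

+2.966 V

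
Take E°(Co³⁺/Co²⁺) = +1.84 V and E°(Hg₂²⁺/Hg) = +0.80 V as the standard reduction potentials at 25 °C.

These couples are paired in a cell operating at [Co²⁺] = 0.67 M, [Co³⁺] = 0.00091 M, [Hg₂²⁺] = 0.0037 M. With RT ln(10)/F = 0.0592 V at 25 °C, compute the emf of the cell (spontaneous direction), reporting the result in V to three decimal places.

+0.942 V

Co³⁺/Co²⁺ is the cathode (higher E°), Hg₂²⁺/Hg the anode: E°cell = +1.84 − (+0.80) = +1.04 V, n = 2.
Overall: 2 Co³⁺(aq) + 2 Hg(l) → 2 Co²⁺(aq) + Hg₂²⁺(aq)
Q = [Co²⁺]^2·[Hg₂²⁺] / ([Co³⁺]^2); log Q = 3.302.
E = E° − (0.0592/n) log Q = +1.04 − (0.0592/2)(3.302) = +0.942 V.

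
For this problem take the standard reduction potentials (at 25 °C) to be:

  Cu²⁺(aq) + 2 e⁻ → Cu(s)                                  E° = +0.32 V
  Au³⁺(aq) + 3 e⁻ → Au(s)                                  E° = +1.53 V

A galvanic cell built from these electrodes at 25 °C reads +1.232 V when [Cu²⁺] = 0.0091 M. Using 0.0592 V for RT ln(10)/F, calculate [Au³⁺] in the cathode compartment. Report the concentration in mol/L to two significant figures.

Au³⁺/Au is the cathode, Cu²⁺/Cu the anode: E°cell = +1.21 V, n = 6.
Overall reaction: 2 Au³⁺(aq) + 3 Cu(s) → 2 Au(s) + 3 Cu²⁺(aq); Q = [Cu²⁺]^3/[Au³⁺]^2.
From E = E° − (0.0592/n) log Q: log Q = (E° − E)·n/0.0592 = (+1.21 − (+1.232))·6/0.0592 = -2.2297.
So 2·log[Au³⁺] = 3·log(0.0091) − log Q = -6.1229 − (-2.2297) = -3.8932; log[Au³⁺] = -3.8932 / 2 = -1.9466; [Au³⁺] = 10^(-1.9466) ≈ 0.011 M.

0.011 M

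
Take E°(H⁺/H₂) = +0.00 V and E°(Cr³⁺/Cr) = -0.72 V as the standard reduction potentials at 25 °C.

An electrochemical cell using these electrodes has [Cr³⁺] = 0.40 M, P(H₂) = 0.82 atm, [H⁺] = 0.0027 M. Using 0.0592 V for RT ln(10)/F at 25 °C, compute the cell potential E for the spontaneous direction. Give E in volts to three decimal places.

+0.578 V

H⁺/H₂ is the cathode (higher E°), Cr³⁺/Cr the anode: E°cell = +0.00 − (-0.72) = +0.72 V, n = 6.
Overall: 6 H⁺(aq) + 2 Cr(s) → 3 H₂(g) + 2 Cr³⁺(aq)
Q = P(H₂)^3·[Cr³⁺]^2 / ([H⁺]^6); log Q = 14.357.
E = E° − (0.0592/n) log Q = +0.72 − (0.0592/6)(14.357) = +0.578 V.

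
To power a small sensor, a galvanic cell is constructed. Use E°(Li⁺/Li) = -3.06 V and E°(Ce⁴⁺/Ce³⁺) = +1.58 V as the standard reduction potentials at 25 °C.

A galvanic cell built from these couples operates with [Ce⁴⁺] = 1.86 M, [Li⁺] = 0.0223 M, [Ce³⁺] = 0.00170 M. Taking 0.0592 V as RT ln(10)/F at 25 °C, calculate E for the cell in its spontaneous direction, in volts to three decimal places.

+4.918 V

Ce⁴⁺/Ce³⁺ is the cathode (higher E°), Li⁺/Li the anode: E°cell = +1.58 − (-3.06) = +4.64 V, n = 1.
Overall: Ce⁴⁺(aq) + Li(s) → Ce³⁺(aq) + Li⁺(aq)
Q = [Ce³⁺]·[Li⁺] / ([Ce⁴⁺]); log Q = -4.691.
E = E° − (0.0592/n) log Q = +4.64 − (0.0592/1)(-4.691) = +4.918 V.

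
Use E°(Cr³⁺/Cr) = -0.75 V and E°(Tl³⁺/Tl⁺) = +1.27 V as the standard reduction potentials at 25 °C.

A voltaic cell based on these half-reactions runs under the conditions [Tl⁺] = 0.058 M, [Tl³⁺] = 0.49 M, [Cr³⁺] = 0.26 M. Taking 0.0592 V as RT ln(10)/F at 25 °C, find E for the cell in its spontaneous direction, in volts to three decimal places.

+2.059 V

Tl³⁺/Tl⁺ is the cathode (higher E°), Cr³⁺/Cr the anode: E°cell = +1.27 − (-0.75) = +2.02 V, n = 6.
Overall: 3 Tl³⁺(aq) + 2 Cr(s) → 3 Tl⁺(aq) + 2 Cr³⁺(aq)
Q = [Tl⁺]^3·[Cr³⁺]^2 / ([Tl³⁺]^3); log Q = -3.950.
E = E° − (0.0592/n) log Q = +2.02 − (0.0592/6)(-3.950) = +2.059 V.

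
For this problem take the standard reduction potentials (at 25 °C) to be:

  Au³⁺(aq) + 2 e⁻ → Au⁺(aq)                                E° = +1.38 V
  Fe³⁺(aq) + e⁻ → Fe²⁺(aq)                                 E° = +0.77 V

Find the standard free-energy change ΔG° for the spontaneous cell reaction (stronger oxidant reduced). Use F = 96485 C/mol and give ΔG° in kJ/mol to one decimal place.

-117.7 kJ/mol

Au³⁺/Au⁺ (E° = +1.38 V) is the cathode; Fe³⁺/Fe²⁺ (E° = +0.77 V) is the anode, so E°cell = +0.61 V.
Balancing electrons gives n = 2 (lcm of 2 and 1).
ΔG° = −nFE° = −(2)(96485)(+0.61) = -117,712 J = -117.7 kJ/mol.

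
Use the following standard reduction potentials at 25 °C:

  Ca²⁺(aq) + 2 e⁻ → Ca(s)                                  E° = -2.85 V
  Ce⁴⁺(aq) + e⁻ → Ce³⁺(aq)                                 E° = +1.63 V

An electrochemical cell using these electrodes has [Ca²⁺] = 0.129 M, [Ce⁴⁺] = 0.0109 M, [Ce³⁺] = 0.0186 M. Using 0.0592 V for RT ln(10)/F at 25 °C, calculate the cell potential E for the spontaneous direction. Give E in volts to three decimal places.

+4.493 V

Ce⁴⁺/Ce³⁺ is the cathode (higher E°), Ca²⁺/Ca the anode: E°cell = +1.63 − (-2.85) = +4.48 V, n = 2.
Overall: 2 Ce⁴⁺(aq) + Ca(s) → 2 Ce³⁺(aq) + Ca²⁺(aq)
Q = [Ce³⁺]^2·[Ca²⁺] / ([Ce⁴⁺]^2); log Q = -0.425.
E = E° − (0.0592/n) log Q = +4.48 − (0.0592/2)(-0.425) = +4.493 V.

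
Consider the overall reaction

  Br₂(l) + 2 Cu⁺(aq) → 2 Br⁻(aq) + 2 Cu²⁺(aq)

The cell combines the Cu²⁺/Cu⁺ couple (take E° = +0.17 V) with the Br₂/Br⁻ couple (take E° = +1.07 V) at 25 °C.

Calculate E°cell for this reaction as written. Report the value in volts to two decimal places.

The Br₂/Br⁻ couple has the higher reduction potential, so it is the cathode; Cu²⁺/Cu⁺ is oxidised at the anode.
E°cell = E°(cathode) − E°(anode) = (+1.07) − (+0.17) = +0.90 V.
Since E°cell > 0, the reaction is spontaneous under standard conditions.

+0.90 V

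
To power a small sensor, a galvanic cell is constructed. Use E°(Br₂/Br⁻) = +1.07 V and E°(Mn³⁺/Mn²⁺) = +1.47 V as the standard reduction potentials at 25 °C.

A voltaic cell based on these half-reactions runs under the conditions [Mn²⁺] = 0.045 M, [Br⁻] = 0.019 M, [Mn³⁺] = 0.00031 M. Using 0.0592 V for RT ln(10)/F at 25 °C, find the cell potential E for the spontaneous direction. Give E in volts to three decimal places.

+0.170 V

Mn³⁺/Mn²⁺ is the cathode (higher E°), Br₂/Br⁻ the anode: E°cell = +1.47 − (+1.07) = +0.40 V, n = 2.
Overall: 2 Mn³⁺(aq) + 2 Br⁻(aq) → 2 Mn²⁺(aq) + Br₂(l)
Q = [Mn²⁺]^2 / ([Mn³⁺]^2·[Br⁻]^2); log Q = 7.766.
E = E° − (0.0592/n) log Q = +0.40 − (0.0592/2)(7.766) = +0.170 V.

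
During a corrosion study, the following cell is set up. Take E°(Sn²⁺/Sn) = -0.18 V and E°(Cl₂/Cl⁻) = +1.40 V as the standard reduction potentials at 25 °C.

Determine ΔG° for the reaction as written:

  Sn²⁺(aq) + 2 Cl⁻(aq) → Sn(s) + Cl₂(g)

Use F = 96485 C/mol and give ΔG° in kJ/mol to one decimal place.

+304.9 kJ/mol

As written, Sn²⁺/Sn is reduced (cathode) and Cl₂/Cl⁻ is oxidised (anode), so E°cell = (-0.18) − (+1.40) = -1.58 V.
Balancing electrons gives n = 2.
ΔG° = −nFE° = −(2)(96485)(-1.58) = 304,893 J = +304.9 kJ/mol.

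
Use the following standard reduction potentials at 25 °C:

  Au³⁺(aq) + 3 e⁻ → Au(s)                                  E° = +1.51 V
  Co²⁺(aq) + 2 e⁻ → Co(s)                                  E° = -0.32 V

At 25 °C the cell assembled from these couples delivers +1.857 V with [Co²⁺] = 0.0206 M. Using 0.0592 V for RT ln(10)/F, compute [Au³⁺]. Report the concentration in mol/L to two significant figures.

0.069 M

Au³⁺/Au is the cathode, Co²⁺/Co the anode: E°cell = +1.83 V, n = 6.
Overall reaction: 2 Au³⁺(aq) + 3 Co(s) → 2 Au(s) + 3 Co²⁺(aq); Q = [Co²⁺]^3/[Au³⁺]^2.
From E = E° − (0.0592/n) log Q: log Q = (E° − E)·n/0.0592 = (+1.83 − (+1.857))·6/0.0592 = -2.7365.
So 2·log[Au³⁺] = 3·log(0.0206) − log Q = -5.0584 − (-2.7365) = -2.3219; log[Au³⁺] = -2.3219 / 2 = -1.1609; [Au³⁺] = 10^(-1.1609) ≈ 0.069 M.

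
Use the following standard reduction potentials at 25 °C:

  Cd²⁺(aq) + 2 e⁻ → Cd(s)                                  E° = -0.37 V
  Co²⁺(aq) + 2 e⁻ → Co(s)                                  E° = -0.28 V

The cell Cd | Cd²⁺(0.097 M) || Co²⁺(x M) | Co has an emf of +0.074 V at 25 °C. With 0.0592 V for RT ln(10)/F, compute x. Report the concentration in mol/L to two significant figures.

0.028 M

Co²⁺/Co is the cathode, Cd²⁺/Cd the anode: E°cell = +0.09 V, n = 2.
Overall reaction: Co²⁺(aq) + Cd(s) → Co(s) + Cd²⁺(aq); Q = [Cd²⁺]^1/[Co²⁺]^1.
From E = E° − (0.0592/n) log Q: log Q = (E° − E)·n/0.0592 = (+0.09 − (+0.074))·2/0.0592 = 0.5405.
So 1·log[Co²⁺] = 1·log(0.097) − log Q = -1.0132 − (0.5405) = -1.5537; [Co²⁺] = 10^(-1.5537) ≈ 0.028 M.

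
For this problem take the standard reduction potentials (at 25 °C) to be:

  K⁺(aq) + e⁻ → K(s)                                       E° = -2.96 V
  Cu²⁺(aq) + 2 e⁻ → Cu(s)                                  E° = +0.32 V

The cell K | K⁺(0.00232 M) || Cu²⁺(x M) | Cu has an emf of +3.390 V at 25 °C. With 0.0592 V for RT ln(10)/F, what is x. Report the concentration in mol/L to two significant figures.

0.028 M

Cu²⁺/Cu is the cathode, K⁺/K the anode: E°cell = +3.28 V, n = 2.
Overall reaction: Cu²⁺(aq) + 2 K(s) → Cu(s) + 2 K⁺(aq); Q = [K⁺]^2/[Cu²⁺]^1.
From E = E° − (0.0592/n) log Q: log Q = (E° − E)·n/0.0592 = (+3.28 − (+3.390))·2/0.0592 = -3.7162.
So 1·log[Cu²⁺] = 2·log(0.00232) − log Q = -5.2690 − (-3.7162) = -1.5528; [Cu²⁺] = 10^(-1.5528) ≈ 0.028 M.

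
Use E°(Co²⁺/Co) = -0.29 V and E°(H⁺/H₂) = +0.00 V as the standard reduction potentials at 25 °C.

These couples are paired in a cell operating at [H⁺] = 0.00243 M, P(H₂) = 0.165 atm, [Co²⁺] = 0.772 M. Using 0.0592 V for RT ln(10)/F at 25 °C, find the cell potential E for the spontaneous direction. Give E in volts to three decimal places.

H⁺/H₂ is the cathode (higher E°), Co²⁺/Co the anode: E°cell = +0.00 − (-0.29) = +0.29 V, n = 2.
Overall: 2 H⁺(aq) + Co(s) → H₂(g) + Co²⁺(aq)
Q = P(H₂)·[Co²⁺] / ([H⁺]^2); log Q = 4.334.
E = E° − (0.0592/n) log Q = +0.29 − (0.0592/2)(4.334) = +0.162 V.

+0.162 V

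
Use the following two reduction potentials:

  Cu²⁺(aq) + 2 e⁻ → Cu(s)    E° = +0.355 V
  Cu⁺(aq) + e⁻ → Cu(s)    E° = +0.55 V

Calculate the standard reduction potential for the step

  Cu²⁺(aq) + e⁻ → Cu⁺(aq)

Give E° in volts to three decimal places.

+0.160 V

Sequential free energies add, so n₃E°₃ = n₁E°₁ + n₂E°₂.
With n₃ = 2, and the known step contributing 1×(+0.55) V, the unknown satisfies 1·E° = 2×(+0.355) − 1×(+0.55) = +0.160.
E° = +0.160 / 1 = +0.160 V.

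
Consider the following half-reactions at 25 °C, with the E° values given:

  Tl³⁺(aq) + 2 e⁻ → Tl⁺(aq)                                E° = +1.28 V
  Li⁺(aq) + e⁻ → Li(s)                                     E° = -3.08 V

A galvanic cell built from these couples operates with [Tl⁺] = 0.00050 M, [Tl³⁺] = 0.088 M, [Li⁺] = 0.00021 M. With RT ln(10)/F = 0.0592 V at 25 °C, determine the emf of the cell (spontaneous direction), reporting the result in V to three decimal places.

Tl³⁺/Tl⁺ is the cathode (higher E°), Li⁺/Li the anode: E°cell = +1.28 − (-3.08) = +4.36 V, n = 2.
Overall: Tl³⁺(aq) + 2 Li(s) → Tl⁺(aq) + 2 Li⁺(aq)
Q = [Tl⁺]·[Li⁺]^2 / ([Tl³⁺]); log Q = -9.601.
E = E° − (0.0592/n) log Q = +4.36 − (0.0592/2)(-9.601) = +4.644 V.

+4.644 V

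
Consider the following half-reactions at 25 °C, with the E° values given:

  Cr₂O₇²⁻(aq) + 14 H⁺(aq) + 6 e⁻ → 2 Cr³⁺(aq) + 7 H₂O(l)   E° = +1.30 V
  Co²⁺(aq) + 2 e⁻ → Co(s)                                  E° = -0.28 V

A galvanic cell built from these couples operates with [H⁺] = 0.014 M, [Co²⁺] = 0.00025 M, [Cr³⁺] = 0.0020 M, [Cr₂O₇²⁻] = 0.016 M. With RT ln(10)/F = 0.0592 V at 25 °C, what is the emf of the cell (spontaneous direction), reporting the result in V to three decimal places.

+1.466 V

Cr₂O₇²⁻/Cr³⁺ is the cathode (higher E°), Co²⁺/Co the anode: E°cell = +1.30 − (-0.28) = +1.58 V, n = 6.
Overall: Cr₂O₇²⁻(aq) + 14 H⁺(aq) + 3 Co(s) → 2 Cr³⁺(aq) + 7 H₂O(l) + 3 Co²⁺(aq)
Q = [Cr³⁺]^2·[Co²⁺]^3 / ([Cr₂O₇²⁻]·[H⁺]^14); log Q = 11.546.
E = E° − (0.0592/n) log Q = +1.58 − (0.0592/6)(11.546) = +1.466 V.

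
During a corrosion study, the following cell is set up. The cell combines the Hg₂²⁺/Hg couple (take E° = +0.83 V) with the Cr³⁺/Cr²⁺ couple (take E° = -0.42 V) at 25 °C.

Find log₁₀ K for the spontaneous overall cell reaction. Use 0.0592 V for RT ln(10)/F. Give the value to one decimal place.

Cathode: Hg₂²⁺/Hg; anode: Cr³⁺/Cr²⁺. E°cell = +1.25 V, n = 2.
log K = nE°cell / 0.0592 = (2)(+1.25) / 0.0592 = 42.2.

42.2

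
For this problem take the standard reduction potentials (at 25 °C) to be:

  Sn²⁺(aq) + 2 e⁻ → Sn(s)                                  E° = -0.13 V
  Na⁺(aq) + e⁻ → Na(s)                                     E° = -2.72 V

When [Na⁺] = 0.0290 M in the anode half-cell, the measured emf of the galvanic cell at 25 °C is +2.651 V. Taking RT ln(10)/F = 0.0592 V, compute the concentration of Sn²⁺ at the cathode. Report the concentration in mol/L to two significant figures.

0.097 M

Sn²⁺/Sn is the cathode, Na⁺/Na the anode: E°cell = +2.59 V, n = 2.
Overall reaction: Sn²⁺(aq) + 2 Na(s) → Sn(s) + 2 Na⁺(aq); Q = [Na⁺]^2/[Sn²⁺]^1.
From E = E° − (0.0592/n) log Q: log Q = (E° − E)·n/0.0592 = (+2.59 − (+2.651))·2/0.0592 = -2.0608.
So 1·log[Sn²⁺] = 2·log(0.029) − log Q = -3.0752 − (-2.0608) = -1.0144; [Sn²⁺] = 10^(-1.0144) ≈ 0.097 M.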